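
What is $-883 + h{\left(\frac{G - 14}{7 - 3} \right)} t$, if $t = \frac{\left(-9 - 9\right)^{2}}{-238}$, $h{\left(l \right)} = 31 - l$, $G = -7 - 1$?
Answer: $- \frac{110990}{119} \approx -932.69$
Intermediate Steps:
$G = -8$
$t = - \frac{162}{119}$ ($t = \left(-18\right)^{2} \left(- \frac{1}{238}\right) = 324 \left(- \frac{1}{238}\right) = - \frac{162}{119} \approx -1.3613$)
$-883 + h{\left(\frac{G - 14}{7 - 3} \right)} t = -883 + \left(31 - \frac{-8 - 14}{7 - 3}\right) \left(- \frac{162}{119}\right) = -883 + \left(31 - - \frac{22}{4}\right) \left(- \frac{162}{119}\right) = -883 + \left(31 - \left(-22\right) \frac{1}{4}\right) \left(- \frac{162}{119}\right) = -883 + \left(31 - - \frac{11}{2}\right) \left(- \frac{162}{119}\right) = -883 + \left(31 + \frac{11}{2}\right) \left(- \frac{162}{119}\right) = -883 + \frac{73}{2} \left(- \frac{162}{119}\right) = -883 - \frac{5913}{119} = - \frac{110990}{119}$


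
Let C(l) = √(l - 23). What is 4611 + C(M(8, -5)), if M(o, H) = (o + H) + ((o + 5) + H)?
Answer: 4611 + 2*I*√3 ≈ 4611.0 + 3.4641*I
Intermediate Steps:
M(o, H) = 5 + 2*H + 2*o (M(o, H) = (H + o) + ((5 + o) + H) = (H + o) + (5 + H + o) = 5 + 2*H + 2*o)
C(l) = √(-23 + l)
4611 + C(M(8, -5)) = 4611 + √(-23 + (5 + 2*(-5) + 2*8)) = 4611 + √(-23 + (5 - 10 + 16)) = 4611 + √(-23 + 11) = 4611 + √(-12) = 4611 + 2*I*√3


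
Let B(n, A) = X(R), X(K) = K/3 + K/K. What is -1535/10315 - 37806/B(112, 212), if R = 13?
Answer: -116993123/16504 ≈ -7088.8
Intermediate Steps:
X(K) = 1 + K/3 (X(K) = K*(1/3) + 1 = K/3 + 1 = 1 + K/3)
B(n, A) = 16/3 (B(n, A) = 1 + (1/3)*13 = 1 + 13/3 = 16/3)
-1535/10315 - 37806/B(112, 212) = -1535/10315 - 37806/16/3 = -1535*1/10315 - 37806*3/16 = -307/2063 - 56709/8 = -116993123/16504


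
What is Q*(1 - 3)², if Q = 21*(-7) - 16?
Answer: -652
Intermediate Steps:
Q = -163 (Q = -147 - 16 = -163)
Q*(1 - 3)² = -163*(1 - 3)² = -163*(-2)² = -163*4 = -652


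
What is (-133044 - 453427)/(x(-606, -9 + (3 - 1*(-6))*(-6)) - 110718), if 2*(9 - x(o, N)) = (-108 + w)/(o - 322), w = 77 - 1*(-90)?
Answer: 1088490176/205475845 ≈ 5.2974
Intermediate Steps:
w = 167 (w = 77 + 90 = 167)
x(o, N) = 9 - 59/(2*(-322 + o)) (x(o, N) = 9 - (-108 + 167)/(2*(o - 322)) = 9 - 59/(2*(-322 + o)))
(-133044 - 453427)/(x(-606, -9 + (3 - 1*(-6))*(-6)) - 110718) = (-133044 - 453427)/((-5855 + 18*(-606))/(2*(-322 - 606)) - 110718) = -586471/((½)*(-5855 - 10908)/(-928) - 110718) = -586471/((½)*(-1/928)*(-16763) - 110718) = -586471/(16763/1856 - 110718) = -586471/(-205475845/1856) = -586471*(-1856/205475845) = 1088490176/205475845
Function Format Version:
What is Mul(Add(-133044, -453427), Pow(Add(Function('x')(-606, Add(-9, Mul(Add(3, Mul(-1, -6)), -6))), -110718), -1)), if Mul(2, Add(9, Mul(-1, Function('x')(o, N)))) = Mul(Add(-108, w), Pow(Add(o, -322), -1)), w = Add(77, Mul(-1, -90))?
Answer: Rational(1088490176, 205475845) ≈ 5.2974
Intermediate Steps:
w = 167 (w = Add(77, 90) = 167)
Function('x')(o, N) = Add(9, Mul(Rational(-59, 2), Pow(Add(-322, o), -1))) (Function('x')(o, N) = Add(9, Mul(Rational(-1, 2), Mul(Add(-108, 167), Pow(Add(o, -322), -1)))) = Add(9, Mul(Rational(-1, 2), Mul(59, Pow(Add(-322, o), -1)))) = Add(9, Mul(Rational(-59, 2), Pow(Add(-322, o), -1))))
Mul(Add(-133044, -453427), Pow(Add(Function('x')(-606, Add(-9, Mul(Add(3, Mul(-1, -6)), -6))), -110718), -1)) = Mul(Add(-133044, -453427), Pow(Add(Mul(Rational(1, 2), Pow(Add(-322, -606), -1), Add(-5855, Mul(18, -606))), -110718), -1)) = Mul(-586471, Pow(Add(Mul(Rational(1, 2), Pow(-928, -1), Add(-5855, -10908)), -110718), -1)) = Mul(-586471, Pow(Add(Mul(Rational(1, 2), Rational(-1, 928), -16763), -110718), -1)) = Mul(-586471, Pow(Add(Rational(16763, 1856), -110718), -1)) = Mul(-586471, Pow(Rational(-205475845, 1856), -1)) = Mul(-586471, Rational(-1856, 205475845)) = Rational(1088490176, 205475845)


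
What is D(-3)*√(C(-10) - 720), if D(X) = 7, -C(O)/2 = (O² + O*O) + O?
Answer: 70*I*√11 ≈ 232.16*I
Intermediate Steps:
C(O) = -4*O² - 2*O (C(O) = -2*((O² + O*O) + O) = -2*((O² + O²) + O) = -2*(2*O² + O) = -2*(O + 2*O²) = -4*O² - 2*O)
D(-3)*√(C(-10) - 720) = 7*√(-2*(-10)*(1 + 2*(-10)) - 720) = 7*√(-2*(-10)*(1 - 20) - 720) = 7*√(-2*(-10)*(-19) - 720) = 7*√(-380 - 720) = 7*√(-1100) = 7*(10*I*√11) = 70*I*√11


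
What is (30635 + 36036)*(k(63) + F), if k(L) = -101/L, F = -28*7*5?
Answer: -4123001311/63 ≈ -6.5444e+7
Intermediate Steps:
F = -980 (F = -196*5 = -980)
(30635 + 36036)*(k(63) + F) = (30635 + 36036)*(-101/63 - 980) = 66671*(-101*1/63 - 980) = 66671*(-101/63 - 980) = 66671*(-61841/63) = -4123001311/63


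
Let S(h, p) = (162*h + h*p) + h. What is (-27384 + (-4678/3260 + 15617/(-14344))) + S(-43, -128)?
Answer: -2072100081/71720 ≈ -28892.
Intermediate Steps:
S(h, p) = 163*h + h*p
(-27384 + (-4678/3260 + 15617/(-14344))) + S(-43, -128) = (-27384 + (-4678/3260 + 15617/(-14344))) - 43*(163 - 128) = (-27384 + (-4678*1/3260 + 15617*(-1/14344))) - 43*35 = (-27384 + (-2339/1630 - 15617/14344)) - 1505 = (-27384 - 181001/71720) - 1505 = -1964161481/71720 - 1505 = -2072100081/71720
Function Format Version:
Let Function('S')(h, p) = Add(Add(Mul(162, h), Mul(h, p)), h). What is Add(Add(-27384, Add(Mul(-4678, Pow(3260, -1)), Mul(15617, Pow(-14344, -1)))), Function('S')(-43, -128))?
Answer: Rational(-2072100081, 71720) ≈ -28892.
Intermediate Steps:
Function('S')(h, p) = Add(Mul(163, h), Mul(h, p))
Add(Add(-27384, Add(Mul(-4678, Pow(3260, -1)), Mul(15617, Pow(-14344, -1)))), Function('S')(-43, -128)) = Add(Add(-27384, Add(Mul(-4678, Pow(3260, -1)), Mul(15617, Pow(-14344, -1)))), Mul(-43, Add(163, -128))) = Add(Add(-27384, Add(Mul(-4678, Rational(1, 3260)), Mul(15617, Rational(-1, 14344)))), Mul(-43, 35)) = Add(Add(-27384, Add(Rational(-2339, 1630), Rational(-15617, 14344))), -1505) = Add(Add(-27384, Rational(-181001, 71720)), -1505) = Add(Rational(-1964161481, 71720), -1505) = Rational(-2072100081, 71720)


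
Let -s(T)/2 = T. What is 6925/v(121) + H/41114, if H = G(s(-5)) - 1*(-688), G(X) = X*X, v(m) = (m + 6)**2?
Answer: 148712051/331563853 ≈ 0.44852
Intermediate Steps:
v(m) = (6 + m)**2
s(T) = -2*T
G(X) = X**2
H = 788 (H = (-2*(-5))**2 - 1*(-688) = 10**2 + 688 = 100 + 688 = 788)
6925/v(121) + H/41114 = 6925/((6 + 121)**2) + 788/41114 = 6925/(127**2) + 788*(1/41114) = 6925/16129 + 394/20557 = 148712051/331563853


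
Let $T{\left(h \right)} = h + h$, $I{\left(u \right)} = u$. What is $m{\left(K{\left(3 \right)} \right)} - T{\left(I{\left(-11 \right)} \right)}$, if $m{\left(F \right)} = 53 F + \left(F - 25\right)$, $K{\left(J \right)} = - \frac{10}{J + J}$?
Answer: $-93$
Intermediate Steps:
$K{\left(J \right)} = - \frac{5}{J}$ ($K{\left(J \right)} = - \frac{10}{2 J} = - 10 \frac{1}{2 J} = - \frac{5}{J}$)
$m{\left(F \right)} = -25 + 54 F$ ($m{\left(F \right)} = 53 F + \left(-25 + F\right) = -25 + 54 F$)
$T{\left(h \right)} = 2 h$
$m{\left(K{\left(3 \right)} \right)} - T{\left(I{\left(-11 \right)} \right)} = \left(-25 + 54 \left(- \frac{5}{3}\right)\right) - 2 \left(-11\right) = \left(-25 + 54 \left(\left(-5\right) \frac{1}{3}\right)\right) - -22 = \left(-25 + 54 \left(- \frac{5}{3}\right)\right) + 22 = \left(-25 - 90\right) + 22 = -115 + 22 = -93$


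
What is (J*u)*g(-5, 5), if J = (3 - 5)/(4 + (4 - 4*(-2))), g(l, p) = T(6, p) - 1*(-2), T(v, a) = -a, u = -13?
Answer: -39/8 ≈ -4.8750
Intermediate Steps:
g(l, p) = 2 - p (g(l, p) = -p - 1*(-2) = -p + 2 = 2 - p)
J = -⅛ (J = -2/(4 + (4 + 8)) = -2/(4 + 12) = -2/16 = -2*1/16 = -⅛ ≈ -0.12500)
(J*u)*g(-5, 5) = (-⅛*(-13))*(2 - 1*5) = 13*(2 - 5)/8 = (13/8)*(-3) = -39/8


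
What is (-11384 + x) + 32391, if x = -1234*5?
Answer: 14837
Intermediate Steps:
x = -6170
(-11384 + x) + 32391 = (-11384 - 6170) + 32391 = -17554 + 32391 = 14837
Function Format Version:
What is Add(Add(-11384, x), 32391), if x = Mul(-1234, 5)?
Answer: 14837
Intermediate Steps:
x = -6170
Add(Add(-11384, x), 32391) = Add(Add(-11384, -6170), 32391) = Add(-17554, 32391) = 14837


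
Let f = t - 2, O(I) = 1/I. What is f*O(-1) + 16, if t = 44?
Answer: -26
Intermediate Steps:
f = 42 (f = 44 - 2 = 42)
f*O(-1) + 16 = 42/(-1) + 16 = 42*(-1) + 16 = -42 + 16 = -26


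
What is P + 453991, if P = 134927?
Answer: 588918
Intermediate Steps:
P + 453991 = 134927 + 453991 = 588918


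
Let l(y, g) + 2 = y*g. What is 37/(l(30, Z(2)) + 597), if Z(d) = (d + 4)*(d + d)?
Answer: 37/1315 ≈ 0.028137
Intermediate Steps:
Z(d) = 2*d*(4 + d) (Z(d) = (4 + d)*(2*d) = 2*d*(4 + d))
l(y, g) = -2 + g*y (l(y, g) = -2 + y*g = -2 + g*y)
37/(l(30, Z(2)) + 597) = 37/((-2 + (2*2*(4 + 2))*30) + 597) = 37/((-2 + (2*2*6)*30) + 597) = 37/((-2 + 24*30) + 597) = 37/((-2 + 720) + 597) = 37/(718 + 597) = 37/1315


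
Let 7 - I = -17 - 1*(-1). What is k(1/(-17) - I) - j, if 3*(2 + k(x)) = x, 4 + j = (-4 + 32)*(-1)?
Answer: 1138/51 ≈ 22.314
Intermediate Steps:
j = -32 (j = -4 + (-4 + 32)*(-1) = -4 + 28*(-1) = -4 - 28 = -32)
I = 23 (I = 7 - (-17 - 1*(-1)) = 7 - (-17 + 1) = 7 - 1*(-16) = 7 + 16 = 23)
k(x) = -2 + x/3
k(1/(-17) - I) - j = (-2 + (1/(-17) - 1*23)/3) - 1*(-32) = (-2 + (-1/17 - 23)/3) + 32 = (-2 + (⅓)*(-392/17)) + 32 = (-2 - 392/51) + 32 = -494/51 + 32 = 1138/51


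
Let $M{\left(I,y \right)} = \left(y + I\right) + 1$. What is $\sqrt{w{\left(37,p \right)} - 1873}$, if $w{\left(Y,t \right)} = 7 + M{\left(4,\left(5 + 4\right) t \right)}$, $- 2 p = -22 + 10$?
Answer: $i \sqrt{1807} \approx 42.509 i$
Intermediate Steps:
$p = 6$ ($p = - \frac{-22 + 10}{2} = \left(- \frac{1}{2}\right) \left(-12\right) = 6$)
$M{\left(I,y \right)} = 1 + I + y$ ($M{\left(I,y \right)} = \left(I + y\right) + 1 = 1 + I + y$)
$w{\left(Y,t \right)} = 12 + 9 t$ ($w{\left(Y,t \right)} = 7 + \left(1 + 4 + \left(5 + 4\right) t\right) = 7 + \left(1 + 4 + 9 t\right) = 7 + \left(5 + 9 t\right) = 12 + 9 t$)
$\sqrt{w{\left(37,p \right)} - 1873} = \sqrt{\left(12 + 9 \cdot 6\right) - 1873} = \sqrt{\left(12 + 54\right) - 1873} = \sqrt{66 - 1873} = \sqrt{-1807} = i \sqrt{1807}$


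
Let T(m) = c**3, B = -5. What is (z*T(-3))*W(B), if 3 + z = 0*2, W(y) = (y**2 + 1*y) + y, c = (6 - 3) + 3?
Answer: -9720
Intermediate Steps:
c = 6 (c = 3 + 3 = 6)
W(y) = y**2 + 2*y (W(y) = (y**2 + y) + y = (y + y**2) + y = y**2 + 2*y)
z = -3 (z = -3 + 0*2 = -3 + 0 = -3)
T(m) = 216 (T(m) = 6**3 = 216)
(z*T(-3))*W(B) = (-3*216)*(-5*(2 - 5)) = -(-3240)*(-3) = -648*15 = -9720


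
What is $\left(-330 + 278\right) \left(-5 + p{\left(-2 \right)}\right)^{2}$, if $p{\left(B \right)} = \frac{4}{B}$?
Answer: $-2548$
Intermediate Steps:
$\left(-330 + 278\right) \left(-5 + p{\left(-2 \right)}\right)^{2} = \left(-330 + 278\right) \left(-5 + \frac{4}{-2}\right)^{2} = - 52 \left(-5 + 4 \left(- \frac{1}{2}\right)\right)^{2} = - 52 \left(-5 - 2\right)^{2} = - 52 \left(-7\right)^{2} = \left(-52\right) 49 = -2548$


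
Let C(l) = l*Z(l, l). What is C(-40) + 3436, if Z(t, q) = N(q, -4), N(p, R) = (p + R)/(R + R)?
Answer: 3216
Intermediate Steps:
N(p, R) = (R + p)/(2*R) (N(p, R) = (R + p)/((2*R)) = (R + p)*(1/(2*R)) = (R + p)/(2*R))
Z(t, q) = ½ - q/8 (Z(t, q) = (½)*(-4 + q)/(-4) = (½)*(-¼)*(-4 + q) = ½ - q/8)
C(l) = l*(½ - l/8)
C(-40) + 3436 = (⅛)*(-40)*(4 - 1*(-40)) + 3436 = (⅛)*(-40)*(4 + 40) + 3436 = (⅛)*(-40)*44 + 3436 = -220 + 3436 = 3216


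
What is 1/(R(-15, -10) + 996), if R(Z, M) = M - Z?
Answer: 1/1001 ≈ 0.00099900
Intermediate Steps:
1/(R(-15, -10) + 996) = 1/((-10 - 1*(-15)) + 996) = 1/((-10 + 15) + 996) = 1/(5 + 996) = 1/1001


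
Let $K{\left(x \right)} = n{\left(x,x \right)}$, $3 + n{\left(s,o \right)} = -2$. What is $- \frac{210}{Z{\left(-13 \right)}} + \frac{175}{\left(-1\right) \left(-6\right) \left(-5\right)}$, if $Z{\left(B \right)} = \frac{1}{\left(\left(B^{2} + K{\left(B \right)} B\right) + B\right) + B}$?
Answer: $- \frac{262115}{6} \approx -43686.0$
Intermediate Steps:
$n{\left(s,o \right)} = -5$ ($n{\left(s,o \right)} = -3 - 2 = -5$)
$K{\left(x \right)} = -5$
$Z{\left(B \right)} = \frac{1}{B^{2} - 3 B}$ ($Z{\left(B \right)} = \frac{1}{\left(\left(B^{2} - 5 B\right) + B\right) + B} = \frac{1}{\left(B^{2} - 4 B\right) + B} = \frac{1}{B^{2} - 3 B}$)
$- \frac{210}{Z{\left(-13 \right)}} + \frac{175}{\left(-1\right) \left(-6\right) \left(-5\right)} = - \frac{210}{\frac{1}{-13} \frac{1}{-3 - 13}} + \frac{175}{\left(-1\right) \left(-6\right) \left(-5\right)} = - \frac{210}{\left(- \frac{1}{13}\right) \frac{1}{-16}} + \frac{175}{6 \left(-5\right)} = - \frac{210}{\left(- \frac{1}{13}\right) \left(- \frac{1}{16}\right)} + \frac{175}{-30} = - 210 \frac{1}{\frac{1}{208}} + 175 \left(- \frac{1}{30}\right) = \left(-210\right) 208 - \frac{35}{6} = -43680 - \frac{35}{6} = - \frac{262115}{6}$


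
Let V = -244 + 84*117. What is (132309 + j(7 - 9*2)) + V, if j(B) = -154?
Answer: 141739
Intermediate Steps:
V = 9584 (V = -244 + 9828 = 9584)
(132309 + j(7 - 9*2)) + V = (132309 - 154) + 9584 = 132155 + 9584 = 141739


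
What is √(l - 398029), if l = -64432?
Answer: I*√462461 ≈ 680.04*I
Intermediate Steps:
√(l - 398029) = √(-64432 - 398029) = √(-462461) = I*√462461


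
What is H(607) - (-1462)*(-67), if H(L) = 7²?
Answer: -97905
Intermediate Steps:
H(L) = 49
H(607) - (-1462)*(-67) = 49 - (-1462)*(-67) = 49 - 1*97954 = 49 - 97954 = -97905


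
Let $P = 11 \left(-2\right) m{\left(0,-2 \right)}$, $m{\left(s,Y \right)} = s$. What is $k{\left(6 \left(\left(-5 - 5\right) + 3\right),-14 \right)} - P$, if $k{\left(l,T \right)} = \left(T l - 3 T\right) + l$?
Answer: $588$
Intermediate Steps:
$k{\left(l,T \right)} = l - 3 T + T l$ ($k{\left(l,T \right)} = \left(- 3 T + T l\right) + l = l - 3 T + T l$)
$P = 0$ ($P = 11 \left(-2\right) 0 = \left(-22\right) 0 = 0$)
$k{\left(6 \left(\left(-5 - 5\right) + 3\right),-14 \right)} - P = \left(6 \left(\left(-5 - 5\right) + 3\right) - -42 - 14 \cdot 6 \left(\left(-5 - 5\right) + 3\right)\right) - 0 = \left(6 \left(\left(-5 - 5\right) + 3\right) + 42 - 14 \cdot 6 \left(\left(-5 - 5\right) + 3\right)\right) + 0 = \left(6 \left(-10 + 3\right) + 42 - 14 \cdot 6 \left(-10 + 3\right)\right) + 0 = \left(6 \left(-7\right) + 42 - 14 \cdot 6 \left(-7\right)\right) + 0 = \left(-42 + 42 - -588\right) + 0 = \left(-42 + 42 + 588\right) + 0 = 588 + 0 = 588$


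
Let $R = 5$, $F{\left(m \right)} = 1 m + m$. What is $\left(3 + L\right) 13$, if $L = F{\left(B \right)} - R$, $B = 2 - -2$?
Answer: $78$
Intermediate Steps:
$B = 4$ ($B = 2 + 2 = 4$)
$F{\left(m \right)} = 2 m$ ($F{\left(m \right)} = m + m = 2 m$)
$L = 3$ ($L = 2 \cdot 4 - 5 = 8 - 5 = 3$)
$\left(3 + L\right) 13 = \left(3 + 3\right) 13 = 6 \cdot 13 = 78$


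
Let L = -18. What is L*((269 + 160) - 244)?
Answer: -3330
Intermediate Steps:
L*((269 + 160) - 244) = -18*((269 + 160) - 244) = -18*(429 - 244) = -18*185 = -3330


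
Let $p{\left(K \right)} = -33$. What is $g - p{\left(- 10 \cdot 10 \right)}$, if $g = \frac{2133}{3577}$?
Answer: $\frac{120174}{3577} \approx 33.596$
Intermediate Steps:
$g = \frac{2133}{3577}$ ($g = 2133 \cdot \frac{1}{3577} = \frac{2133}{3577} \approx 0.59631$)
$g - p{\left(- 10 \cdot 10 \right)} = \frac{2133}{3577} - -33 = \frac{2133}{3577} + 33 = \frac{120174}{3577}$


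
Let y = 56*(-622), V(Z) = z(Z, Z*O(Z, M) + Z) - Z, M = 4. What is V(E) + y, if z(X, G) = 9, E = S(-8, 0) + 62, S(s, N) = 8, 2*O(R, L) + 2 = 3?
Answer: -34893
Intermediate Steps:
O(R, L) = ½ (O(R, L) = -1 + (½)*3 = -1 + 3/2 = ½)
E = 70 (E = 8 + 62 = 70)
V(Z) = 9 - Z
y = -34832
V(E) + y = (9 - 1*70) - 34832 = (9 - 70) - 34832 = -61 - 34832 = -34893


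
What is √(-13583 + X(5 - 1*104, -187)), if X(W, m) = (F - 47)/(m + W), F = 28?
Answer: I*√1111029634/286 ≈ 116.55*I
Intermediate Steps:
X(W, m) = -19/(W + m) (X(W, m) = (28 - 47)/(m + W) = -19/(W + m))
√(-13583 + X(5 - 1*104, -187)) = √(-13583 - 19/((5 - 1*104) - 187)) = √(-13583 - 19/((5 - 104) - 187)) = √(-13583 - 19/(-99 - 187)) = √(-13583 - 19/(-286)) = √(-13583 - 19*(-1/286)) = √(-13583 + 19/286) = √(-3884719/286) = I*√1111029634/286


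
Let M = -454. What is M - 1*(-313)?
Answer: -141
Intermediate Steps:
M - 1*(-313) = -454 - 1*(-313) = -454 + 313 = -141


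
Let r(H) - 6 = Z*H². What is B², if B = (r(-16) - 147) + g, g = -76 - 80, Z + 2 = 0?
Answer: 654481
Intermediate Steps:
Z = -2 (Z = -2 + 0 = -2)
r(H) = 6 - 2*H²
g = -156
B = -809 (B = ((6 - 2*(-16)²) - 147) - 156 = ((6 - 2*256) - 147) - 156 = ((6 - 512) - 147) - 156 = (-506 - 147) - 156 = -653 - 156 = -809)
B² = (-809)² = 654481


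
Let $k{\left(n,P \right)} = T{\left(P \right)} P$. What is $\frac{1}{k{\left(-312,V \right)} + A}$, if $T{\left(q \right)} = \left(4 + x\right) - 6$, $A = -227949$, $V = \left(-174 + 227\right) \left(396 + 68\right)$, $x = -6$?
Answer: $- \frac{1}{424685} \approx -2.3547 \cdot 10^{-6}$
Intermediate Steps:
$V = 24592$ ($V = 53 \cdot 464 = 24592$)
$T{\left(q \right)} = -8$ ($T{\left(q \right)} = \left(4 - 6\right) - 6 = -2 - 6 = -8$)
$k{\left(n,P \right)} = - 8 P$
$\frac{1}{k{\left(-312,V \right)} + A} = \frac{1}{\left(-8\right) 24592 - 227949} = \frac{1}{-196736 - 227949} = \frac{1}{-424685} = - \frac{1}{424685}$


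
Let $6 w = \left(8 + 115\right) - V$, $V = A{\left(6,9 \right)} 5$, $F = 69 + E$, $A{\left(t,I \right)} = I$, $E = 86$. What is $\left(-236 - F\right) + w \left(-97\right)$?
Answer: $-1652$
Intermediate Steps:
$F = 155$ ($F = 69 + 86 = 155$)
$V = 45$ ($V = 9 \cdot 5 = 45$)
$w = 13$ ($w = \frac{\left(8 + 115\right) - 45}{6} = \frac{123 - 45}{6} = \frac{1}{6} \cdot 78 = 13$)
$\left(-236 - F\right) + w \left(-97\right) = \left(-236 - 155\right) + 13 \left(-97\right) = \left(-236 - 155\right) - 1261 = -391 - 1261 = -1652$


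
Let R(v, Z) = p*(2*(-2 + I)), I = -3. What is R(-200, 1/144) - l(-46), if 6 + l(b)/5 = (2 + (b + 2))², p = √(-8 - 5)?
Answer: -8790 - 10*I*√13 ≈ -8790.0 - 36.056*I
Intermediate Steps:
p = I*√13 (p = √(-13) = I*√13 ≈ 3.6056*I)
R(v, Z) = -10*I*√13 (R(v, Z) = (I*√13)*(2*(-2 - 3)) = (I*√13)*(2*(-5)) = (I*√13)*(-10) = -10*I*√13)
l(b) = -30 + 5*(4 + b)² (l(b) = -30 + 5*(2 + (b + 2))² = -30 + 5*(2 + (2 + b))² = -30 + 5*(4 + b)²)
R(-200, 1/144) - l(-46) = -10*I*√13 - (-30 + 5*(4 - 46)²) = -10*I*√13 - (-30 + 5*(-42)²) = -10*I*√13 - (-30 + 5*1764) = -10*I*√13 - (-30 + 8820) = -10*I*√13 - 1*8790 = -10*I*√13 - 8790 = -8790 - 10*I*√13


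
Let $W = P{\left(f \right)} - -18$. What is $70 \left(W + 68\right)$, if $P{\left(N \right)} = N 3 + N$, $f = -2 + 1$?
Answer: $5740$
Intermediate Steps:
$f = -1$
$P{\left(N \right)} = 4 N$ ($P{\left(N \right)} = 3 N + N = 4 N$)
$W = 14$ ($W = 4 \left(-1\right) - -18 = -4 + 18 = 14$)
$70 \left(W + 68\right) = 70 \left(14 + 68\right) = 70 \cdot 82 = 5740$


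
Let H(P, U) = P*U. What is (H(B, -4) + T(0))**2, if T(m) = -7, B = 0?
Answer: 49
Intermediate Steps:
(H(B, -4) + T(0))**2 = (0*(-4) - 7)**2 = (0 - 7)**2 = (-7)**2 = 49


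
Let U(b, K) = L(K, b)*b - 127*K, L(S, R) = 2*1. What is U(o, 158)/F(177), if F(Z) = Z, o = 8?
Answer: -20050/177 ≈ -113.28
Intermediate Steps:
L(S, R) = 2
U(b, K) = -127*K + 2*b (U(b, K) = 2*b - 127*K = -127*K + 2*b)
U(o, 158)/F(177) = (-127*158 + 2*8)/177 = (-20066 + 16)*(1/177) = -20050*1/177 = -20050/177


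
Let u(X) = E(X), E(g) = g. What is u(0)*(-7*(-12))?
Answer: 0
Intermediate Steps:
u(X) = X
u(0)*(-7*(-12)) = 0*(-7*(-12)) = 0*84 = 0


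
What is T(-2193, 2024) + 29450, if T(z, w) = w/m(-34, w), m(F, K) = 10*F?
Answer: 2502744/85 ≈ 29444.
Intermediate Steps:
T(z, w) = -w/340 (T(z, w) = w/((10*(-34))) = w/(-340) = w*(-1/340) = -w/340)
T(-2193, 2024) + 29450 = -1/340*2024 + 29450 = -506/85 + 29450 = 2502744/85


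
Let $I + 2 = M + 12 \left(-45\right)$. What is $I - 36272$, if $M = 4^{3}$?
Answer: $-36750$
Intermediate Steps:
$M = 64$
$I = -478$ ($I = -2 + \left(64 + 12 \left(-45\right)\right) = -2 + \left(64 - 540\right) = -2 - 476 = -478$)
$I - 36272 = -478 - 36272 = -36750$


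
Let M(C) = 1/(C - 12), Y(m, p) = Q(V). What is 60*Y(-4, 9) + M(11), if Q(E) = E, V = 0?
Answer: -1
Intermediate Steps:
Y(m, p) = 0
M(C) = 1/(-12 + C)
60*Y(-4, 9) + M(11) = 60*0 + 1/(-12 + 11) = 0 + 1/(-1) = 0 - 1 = -1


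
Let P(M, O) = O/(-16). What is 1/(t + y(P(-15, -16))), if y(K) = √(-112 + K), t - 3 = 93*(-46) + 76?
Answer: -4199/17631712 - I*√111/17631712 ≈ -0.00023815 - 5.9754e-7*I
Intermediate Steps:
P(M, O) = -O/16 (P(M, O) = O*(-1/16) = -O/16)
t = -4199 (t = 3 + (93*(-46) + 76) = 3 + (-4278 + 76) = 3 - 4202 = -4199)
1/(t + y(P(-15, -16))) = 1/(-4199 + √(-112 - 1/16*(-16))) = 1/(-4199 + √(-112 + 1)) = 1/(-4199 + √(-111)) = 1/(-4199 + I*√111)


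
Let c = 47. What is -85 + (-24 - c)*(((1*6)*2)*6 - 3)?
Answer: -4984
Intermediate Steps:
-85 + (-24 - c)*(((1*6)*2)*6 - 3) = -85 + (-24 - 1*47)*(((1*6)*2)*6 - 3) = -85 + (-24 - 47)*((6*2)*6 - 3) = -85 - 71*(12*6 - 3) = -85 - 71*(72 - 3) = -85 - 71*69 = -85 - 4899 = -4984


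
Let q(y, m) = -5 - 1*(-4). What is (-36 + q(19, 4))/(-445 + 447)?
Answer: -37/2 ≈ -18.500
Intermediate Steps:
q(y, m) = -1 (q(y, m) = -5 + 4 = -1)
(-36 + q(19, 4))/(-445 + 447) = (-36 - 1)/(-445 + 447) = -37/2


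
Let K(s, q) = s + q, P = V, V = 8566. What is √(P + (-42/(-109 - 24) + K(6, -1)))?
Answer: 3*√343805/19 ≈ 92.581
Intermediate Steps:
P = 8566
K(s, q) = q + s
√(P + (-42/(-109 - 24) + K(6, -1))) = √(8566 + (-42/(-109 - 24) + (-1 + 6))) = √(8566 + (-42/(-133) + 5)) = √(8566 + (-1/133*(-42) + 5)) = √(8566 + (6/19 + 5)) = √(8566 + 101/19) = √(162855/19) = 3*√343805/19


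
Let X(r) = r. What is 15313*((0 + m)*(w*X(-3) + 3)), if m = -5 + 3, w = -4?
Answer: -459390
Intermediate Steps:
m = -2
15313*((0 + m)*(w*X(-3) + 3)) = 15313*((0 - 2)*(-4*(-3) + 3)) = 15313*(-2*(12 + 3)) = 15313*(-2*15) = 15313*(-30) = -459390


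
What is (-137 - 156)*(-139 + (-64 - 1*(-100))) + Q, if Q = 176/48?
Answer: 90548/3 ≈ 30183.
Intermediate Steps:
Q = 11/3 (Q = 176*(1/48) = 11/3 ≈ 3.6667)
(-137 - 156)*(-139 + (-64 - 1*(-100))) + Q = (-137 - 156)*(-139 + (-64 - 1*(-100))) + 11/3 = -293*(-139 + (-64 + 100)) + 11/3 = -293*(-139 + 36) + 11/3 = -293*(-103) + 11/3 = 30179 + 11/3 = 90548/3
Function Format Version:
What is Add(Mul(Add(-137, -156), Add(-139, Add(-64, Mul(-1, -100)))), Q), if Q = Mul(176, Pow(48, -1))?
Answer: Rational(90548, 3) ≈ 30183.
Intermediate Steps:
Q = Rational(11, 3) (Q = Mul(176, Rational(1, 48)) = Rational(11, 3) ≈ 3.6667)
Add(Mul(Add(-137, -156), Add(-139, Add(-64, Mul(-1, -100)))), Q) = Add(Mul(Add(-137, -156), Add(-139, Add(-64, Mul(-1, -100)))), Rational(11, 3)) = Add(Mul(-293, Add(-139, Add(-64, 100))), Rational(11, 3)) = Add(Mul(-293, Add(-139, 36)), Rational(11, 3)) = Add(Mul(-293, -103), Rational(11, 3)) = Add(30179, Rational(11, 3)) = Rational(90548, 3)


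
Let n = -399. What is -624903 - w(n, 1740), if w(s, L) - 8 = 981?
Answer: -625892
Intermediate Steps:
w(s, L) = 989 (w(s, L) = 8 + 981 = 989)
-624903 - w(n, 1740) = -624903 - 1*989 = -624903 - 989 = -625892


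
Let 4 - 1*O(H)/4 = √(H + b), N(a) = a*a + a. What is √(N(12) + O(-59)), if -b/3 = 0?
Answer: 2*√(43 - I*√59) ≈ 13.167 - 1.1668*I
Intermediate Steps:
b = 0 (b = -3*0 = 0)
N(a) = a + a² (N(a) = a² + a = a + a²)
O(H) = 16 - 4*√H (O(H) = 16 - 4*√(H + 0) = 16 - 4*√H)
√(N(12) + O(-59)) = √(12*(1 + 12) + (16 - 4*I*√59)) = √(12*13 + (16 - 4*I*√59)) = √(156 + (16 - 4*I*√59)) = √(172 - 4*I*√59)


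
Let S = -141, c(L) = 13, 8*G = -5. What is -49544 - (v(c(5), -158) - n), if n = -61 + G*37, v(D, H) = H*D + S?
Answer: -379465/8 ≈ -47433.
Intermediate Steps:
G = -5/8 (G = (1/8)*(-5) = -5/8 ≈ -0.62500)
v(D, H) = -141 + D*H (v(D, H) = H*D - 141 = D*H - 141 = -141 + D*H)
n = -673/8 (n = -61 - 5/8*37 = -61 - 185/8 = -673/8 ≈ -84.125)
-49544 - (v(c(5), -158) - n) = -49544 - ((-141 + 13*(-158)) - 1*(-673/8)) = -49544 - ((-141 - 2054) + 673/8) = -49544 - (-2195 + 673/8) = -49544 - 1*(-16887/8) = -49544 + 16887/8 = -379465/8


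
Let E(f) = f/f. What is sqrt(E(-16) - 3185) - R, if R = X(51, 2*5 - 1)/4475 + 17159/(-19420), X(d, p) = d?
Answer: 15159221/17380900 + 4*I*sqrt(199) ≈ 0.87218 + 56.427*I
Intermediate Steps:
E(f) = 1
R = -15159221/17380900 (R = 51/4475 + 17159/(-19420) = 51*(1/4475) + 17159*(-1/19420) = 51/4475 - 17159/19420 = -15159221/17380900 ≈ -0.87218)
sqrt(E(-16) - 3185) - R = sqrt(1 - 3185) - 1*(-15159221/17380900) = sqrt(-3184) + 15159221/17380900 = 4*I*sqrt(199) + 15159221/17380900 = 15159221/17380900 + 4*I*sqrt(199)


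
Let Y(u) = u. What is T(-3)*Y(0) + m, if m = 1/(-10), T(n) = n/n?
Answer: -⅒ ≈ -0.10000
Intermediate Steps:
T(n) = 1
m = -⅒ (m = 1*(-⅒) = -⅒ ≈ -0.10000)
T(-3)*Y(0) + m = 1*0 - ⅒ = 0 - ⅒ = -⅒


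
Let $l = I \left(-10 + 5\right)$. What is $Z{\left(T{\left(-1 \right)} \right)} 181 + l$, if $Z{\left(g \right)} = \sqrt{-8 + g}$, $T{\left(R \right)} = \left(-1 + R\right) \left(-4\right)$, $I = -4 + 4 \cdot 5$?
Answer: $-80$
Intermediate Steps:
$I = 16$ ($I = -4 + 20 = 16$)
$T{\left(R \right)} = 4 - 4 R$
$l = -80$ ($l = 16 \left(-10 + 5\right) = 16 \left(-5\right) = -80$)
$Z{\left(T{\left(-1 \right)} \right)} 181 + l = \sqrt{-8 + \left(4 - -4\right)} 181 - 80 = \sqrt{-8 + \left(4 + 4\right)} 181 - 80 = \sqrt{-8 + 8} \cdot 181 - 80 = \sqrt{0} \cdot 181 - 80 = 0 \cdot 181 - 80 = 0 - 80 = -80$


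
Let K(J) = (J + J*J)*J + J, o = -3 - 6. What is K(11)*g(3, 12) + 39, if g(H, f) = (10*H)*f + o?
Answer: 513552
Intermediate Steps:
o = -9
K(J) = J + J*(J + J²) (K(J) = (J + J²)*J + J = J*(J + J²) + J = J + J*(J + J²))
g(H, f) = -9 + 10*H*f (g(H, f) = (10*H)*f - 9 = 10*H*f - 9 = -9 + 10*H*f)
K(11)*g(3, 12) + 39 = (11*(1 + 11 + 11²))*(-9 + 10*3*12) + 39 = (11*(1 + 11 + 121))*(-9 + 360) + 39 = (11*133)*351 + 39 = 1463*351 + 39 = 513513 + 39 = 513552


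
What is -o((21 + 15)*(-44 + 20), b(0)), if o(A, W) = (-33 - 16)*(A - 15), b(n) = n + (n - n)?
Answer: -43071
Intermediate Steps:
b(n) = n (b(n) = n + 0 = n)
o(A, W) = 735 - 49*A (o(A, W) = -49*(-15 + A) = 735 - 49*A)
-o((21 + 15)*(-44 + 20), b(0)) = -(735 - 49*(21 + 15)*(-44 + 20)) = -(735 - 1764*(-24)) = -(735 - 49*(-864)) = -(735 + 42336) = -1*43071 = -43071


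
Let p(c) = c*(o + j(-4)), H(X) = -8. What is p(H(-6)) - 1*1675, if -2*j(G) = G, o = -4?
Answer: -1659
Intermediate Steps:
j(G) = -G/2
p(c) = -2*c (p(c) = c*(-4 - ½*(-4)) = c*(-4 + 2) = c*(-2) = -2*c)
p(H(-6)) - 1*1675 = -2*(-8) - 1*1675 = 16 - 1675 = -1659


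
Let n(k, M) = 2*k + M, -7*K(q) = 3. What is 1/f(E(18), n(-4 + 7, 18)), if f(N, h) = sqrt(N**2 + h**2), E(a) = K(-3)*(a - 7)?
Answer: 7*sqrt(3257)/9771 ≈ 0.040885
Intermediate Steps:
K(q) = -3/7 (K(q) = -1/7*3 = -3/7)
E(a) = 3 - 3*a/7 (E(a) = -3*(a - 7)/7 = -3*(-7 + a)/7 = 3 - 3*a/7)
n(k, M) = M + 2*k
1/f(E(18), n(-4 + 7, 18)) = 1/(sqrt((3 - 3/7*18)**2 + (18 + 2*(-4 + 7))**2)) = 1/(sqrt((3 - 54/7)**2 + (18 + 2*3)**2)) = 1/(sqrt((-33/7)**2 + (18 + 6)**2)) = 1/(sqrt(1089/49 + 24**2)) = 1/(sqrt(1089/49 + 576)) = 1/(sqrt(29313/49)) = 1/(3*sqrt(3257)/7) = 7*sqrt(3257)/9771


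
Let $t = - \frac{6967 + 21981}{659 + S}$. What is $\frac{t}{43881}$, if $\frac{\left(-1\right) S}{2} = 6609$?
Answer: $\frac{28948}{551101479} \approx 5.2528 \cdot 10^{-5}$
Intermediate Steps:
$S = -13218$ ($S = \left(-2\right) 6609 = -13218$)
$t = \frac{28948}{12559}$ ($t = - \frac{6967 + 21981}{659 - 13218} = - \frac{28948}{-12559} = - \frac{28948 \left(-1\right)}{12559} = \left(-1\right) \left(- \frac{28948}{12559}\right) = \frac{28948}{12559} \approx 2.305$)
$\frac{t}{43881} = \frac{28948}{12559 \cdot 43881} = \frac{28948}{12559} \cdot \frac{1}{43881} = \frac{28948}{551101479}$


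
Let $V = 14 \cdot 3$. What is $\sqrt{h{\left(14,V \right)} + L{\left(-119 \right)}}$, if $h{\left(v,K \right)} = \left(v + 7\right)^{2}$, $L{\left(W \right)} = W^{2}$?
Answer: $7 \sqrt{298} \approx 120.84$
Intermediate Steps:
$V = 42$
$h{\left(v,K \right)} = \left(7 + v\right)^{2}$
$\sqrt{h{\left(14,V \right)} + L{\left(-119 \right)}} = \sqrt{\left(7 + 14\right)^{2} + \left(-119\right)^{2}} = \sqrt{21^{2} + 14161} = \sqrt{441 + 14161} = \sqrt{14602} = 7 \sqrt{298}$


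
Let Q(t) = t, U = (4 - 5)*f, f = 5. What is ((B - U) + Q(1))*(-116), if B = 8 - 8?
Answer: -696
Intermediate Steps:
U = -5 (U = (4 - 5)*5 = -1*5 = -5)
B = 0
((B - U) + Q(1))*(-116) = ((0 - 1*(-5)) + 1)*(-116) = ((0 + 5) + 1)*(-116) = (5 + 1)*(-116) = 6*(-116) = -696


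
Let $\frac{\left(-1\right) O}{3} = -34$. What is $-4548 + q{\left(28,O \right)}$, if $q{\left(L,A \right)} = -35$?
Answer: $-4583$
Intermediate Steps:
$O = 102$ ($O = \left(-3\right) \left(-34\right) = 102$)
$-4548 + q{\left(28,O \right)} = -4548 - 35 = -4583$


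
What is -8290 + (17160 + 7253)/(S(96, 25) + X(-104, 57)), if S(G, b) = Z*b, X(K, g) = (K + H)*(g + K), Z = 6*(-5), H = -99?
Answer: -72852977/8791 ≈ -8287.2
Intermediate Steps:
Z = -30
X(K, g) = (-99 + K)*(K + g) (X(K, g) = (K - 99)*(g + K) = (-99 + K)*(K + g))
S(G, b) = -30*b
-8290 + (17160 + 7253)/(S(96, 25) + X(-104, 57)) = -8290 + (17160 + 7253)/(-30*25 + ((-104)² - 99*(-104) - 99*57 - 104*57)) = -8290 + 24413/(-750 + (10816 + 10296 - 5643 - 5928)) = -8290 + 24413/(-750 + 9541) = -8290 + 24413/8791 = -72852977/8791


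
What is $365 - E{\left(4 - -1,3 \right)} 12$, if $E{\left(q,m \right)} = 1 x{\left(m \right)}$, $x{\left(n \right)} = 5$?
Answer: $305$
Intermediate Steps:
$E{\left(q,m \right)} = 5$ ($E{\left(q,m \right)} = 1 \cdot 5 = 5$)
$365 - E{\left(4 - -1,3 \right)} 12 = 365 - 5 \cdot 12 = 365 - 60 = 305$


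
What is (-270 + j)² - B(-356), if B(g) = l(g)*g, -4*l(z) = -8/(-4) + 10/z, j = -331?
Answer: 722051/2 ≈ 3.6103e+5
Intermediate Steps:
l(z) = -½ - 5/(2*z) (l(z) = -(-8/(-4) + 10/z)/4 = -(-8*(-¼) + 10/z)/4 = -(2 + 10/z)/4 = -½ - 5/(2*z))
B(g) = -5/2 - g/2 (B(g) = ((-5 - g)/(2*g))*g = -5/2 - g/2)
(-270 + j)² - B(-356) = (-270 - 331)² - (-5/2 - ½*(-356)) = (-601)² - (-5/2 + 178) = 361201 - 1*351/2 = 361201 - 351/2 = 722051/2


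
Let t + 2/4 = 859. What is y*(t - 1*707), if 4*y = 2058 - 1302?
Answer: 57267/2 ≈ 28634.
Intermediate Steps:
t = 1717/2 (t = -1/2 + 859 = 1717/2 ≈ 858.50)
y = 189 (y = (2058 - 1302)/4 = (1/4)*756 = 189)
y*(t - 1*707) = 189*(1717/2 - 1*707) = 189*(1717/2 - 707) = 189*(303/2) = 57267/2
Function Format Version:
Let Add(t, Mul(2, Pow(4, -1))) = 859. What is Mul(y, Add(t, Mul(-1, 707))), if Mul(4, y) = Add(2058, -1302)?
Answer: Rational(57267, 2) ≈ 28634.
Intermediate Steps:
t = Rational(1717, 2) (t = Add(Rational(-1, 2), 859) = Rational(1717, 2) ≈ 858.50)
y = 189 (y = Mul(Rational(1, 4), Add(2058, -1302)) = Mul(Rational(1, 4), 756) = 189)
Mul(y, Add(t, Mul(-1, 707))) = Mul(189, Add(Rational(1717, 2), Mul(-1, 707))) = Mul(189, Add(Rational(1717, 2), -707)) = Mul(189, Rational(303, 2)) = Rational(57267, 2)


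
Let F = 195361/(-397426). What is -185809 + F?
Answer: -73845522995/397426 ≈ -1.8581e+5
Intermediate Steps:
F = -195361/397426 (F = 195361*(-1/397426) = -195361/397426 ≈ -0.49157)
-185809 + F = -185809 - 195361/397426 = -73845522995/397426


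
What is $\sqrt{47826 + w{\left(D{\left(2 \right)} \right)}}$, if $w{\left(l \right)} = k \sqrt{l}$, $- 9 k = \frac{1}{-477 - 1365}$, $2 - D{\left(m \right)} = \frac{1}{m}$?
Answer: $\frac{\sqrt{1460447066376 + 921 \sqrt{6}}}{5526} \approx 218.69$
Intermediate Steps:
$D{\left(m \right)} = 2 - \frac{1}{m}$
$k = \frac{1}{16578}$ ($k = - \frac{1}{9 \left(-477 - 1365\right)} = - \frac{1}{9 \left(-1842\right)} = \left(- \frac{1}{9}\right) \left(- \frac{1}{1842}\right) = \frac{1}{16578} \approx 6.0321 \cdot 10^{-5}$)
$w{\left(l \right)} = \frac{\sqrt{l}}{16578}$
$\sqrt{47826 + w{\left(D{\left(2 \right)} \right)}} = \sqrt{47826 + \frac{\sqrt{2 - \frac{1}{2}}}{16578}} = \sqrt{47826 + \frac{\sqrt{\frac{3}{2}}}{16578}} = \sqrt{47826 + \frac{\frac{1}{2} \sqrt{6}}{16578}} = \sqrt{47826 + \frac{\sqrt{6}}{33156}}$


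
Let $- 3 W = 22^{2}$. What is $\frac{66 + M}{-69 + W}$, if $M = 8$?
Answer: $- \frac{222}{691} \approx -0.32127$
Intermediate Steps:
$W = - \frac{484}{3}$ ($W = - \frac{22^{2}}{3} = \left(- \frac{1}{3}\right) 484 = - \frac{484}{3} \approx -161.33$)
$\frac{66 + M}{-69 + W} = \frac{66 + 8}{-69 - \frac{484}{3}} = \frac{74}{- \frac{691}{3}} = 74 \left(- \frac{3}{691}\right) = - \frac{222}{691}$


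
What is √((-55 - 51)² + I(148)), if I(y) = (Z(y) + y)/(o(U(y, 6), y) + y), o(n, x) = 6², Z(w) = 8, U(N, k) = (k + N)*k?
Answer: √23777170/46 ≈ 106.00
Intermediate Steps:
U(N, k) = k*(N + k) (U(N, k) = (N + k)*k = k*(N + k))
o(n, x) = 36
I(y) = (8 + y)/(36 + y)
√((-55 - 51)² + I(148)) = √((-55 - 51)² + (8 + 148)/(36 + 148)) = √((-106)² + 156/184) = √(11236 + (1/184)*156) = √(11236 + 39/46) = √(516895/46) = √23777170/46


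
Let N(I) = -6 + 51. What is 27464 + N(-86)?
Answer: 27509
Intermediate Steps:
N(I) = 45
27464 + N(-86) = 27464 + 45 = 27509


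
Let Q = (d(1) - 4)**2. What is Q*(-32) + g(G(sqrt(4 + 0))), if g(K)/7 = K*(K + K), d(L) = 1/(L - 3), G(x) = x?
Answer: -592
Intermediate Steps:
d(L) = 1/(-3 + L)
g(K) = 14*K**2 (g(K) = 7*(K*(K + K)) = 7*(K*(2*K)) = 7*(2*K**2) = 14*K**2)
Q = 81/4 (Q = (1/(-3 + 1) - 4)**2 = (1/(-2) - 4)**2 = (-1/2 - 4)**2 = (-9/2)**2 = 81/4 ≈ 20.250)
Q*(-32) + g(G(sqrt(4 + 0))) = (81/4)*(-32) + 14*(sqrt(4 + 0))**2 = -648 + 14*(sqrt(4))**2 = -648 + 14*2**2 = -648 + 14*4 = -648 + 56 = -592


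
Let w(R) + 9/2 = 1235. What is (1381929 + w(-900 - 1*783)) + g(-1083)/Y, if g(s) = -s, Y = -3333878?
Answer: 2305642513229/1666939 ≈ 1.3832e+6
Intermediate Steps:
w(R) = 2461/2 (w(R) = -9/2 + 1235 = 2461/2)
(1381929 + w(-900 - 1*783)) + g(-1083)/Y = (1381929 + 2461/2) - 1*(-1083)/(-3333878) = 2766319/2 + 1083*(-1/3333878) = 2766319/2 - 1083/3333878 = 2305642513229/1666939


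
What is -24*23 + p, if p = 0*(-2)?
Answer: -552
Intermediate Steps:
p = 0
-24*23 + p = -24*23 + 0 = -552 + 0 = -552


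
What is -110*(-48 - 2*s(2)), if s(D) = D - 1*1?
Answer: 5500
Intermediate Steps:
s(D) = -1 + D (s(D) = D - 1 = -1 + D)
-110*(-48 - 2*s(2)) = -110*(-48 - 2*(-1 + 2)) = -110*(-48 - 2*1) = -110*(-48 - 2) = -110*(-50) = 5500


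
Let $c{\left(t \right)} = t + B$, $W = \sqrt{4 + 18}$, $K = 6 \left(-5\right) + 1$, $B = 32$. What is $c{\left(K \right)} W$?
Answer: $3 \sqrt{22} \approx 14.071$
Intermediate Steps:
$K = -29$ ($K = -30 + 1 = -29$)
$W = \sqrt{22} \approx 4.6904$
$c{\left(t \right)} = 32 + t$ ($c{\left(t \right)} = t + 32 = 32 + t$)
$c{\left(K \right)} W = \left(32 - 29\right) \sqrt{22} = 3 \sqrt{22}$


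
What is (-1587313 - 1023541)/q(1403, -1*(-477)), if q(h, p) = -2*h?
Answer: 1305427/1403 ≈ 930.45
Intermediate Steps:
(-1587313 - 1023541)/q(1403, -1*(-477)) = (-1587313 - 1023541)/((-2*1403)) = -2610854/(-2806) = -2610854*(-1/2806) = 1305427/1403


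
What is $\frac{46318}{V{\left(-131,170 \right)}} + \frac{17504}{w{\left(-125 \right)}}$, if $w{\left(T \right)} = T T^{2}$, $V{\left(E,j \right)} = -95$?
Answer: $- \frac{18093301326}{37109375} \approx -487.57$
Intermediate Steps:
$w{\left(T \right)} = T^{3}$
$\frac{46318}{V{\left(-131,170 \right)}} + \frac{17504}{w{\left(-125 \right)}} = \frac{46318}{-95} + \frac{17504}{\left(-125\right)^{3}} = 46318 \left(- \frac{1}{95}\right) + \frac{17504}{-1953125} = - \frac{46318}{95} + 17504 \left(- \frac{1}{1953125}\right) = - \frac{46318}{95} - \frac{17504}{1953125} = - \frac{18093301326}{37109375}$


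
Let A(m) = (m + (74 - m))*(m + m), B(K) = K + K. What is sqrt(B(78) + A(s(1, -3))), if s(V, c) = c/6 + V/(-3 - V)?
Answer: 3*sqrt(5) ≈ 6.7082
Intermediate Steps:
s(V, c) = c/6 + V/(-3 - V) (s(V, c) = c*(1/6) + V/(-3 - V) = c/6 + V/(-3 - V))
B(K) = 2*K
A(m) = 148*m (A(m) = 74*(2*m) = 148*m)
sqrt(B(78) + A(s(1, -3))) = sqrt(2*78 + 148*(((1/2)*(-3) - 1*1 + (1/6)*1*(-3))/(3 + 1))) = sqrt(156 + 148*((-3/2 - 1 - 1/2)/4)) = sqrt(156 + 148*((1/4)*(-3))) = sqrt(156 + 148*(-3/4)) = sqrt(156 - 111) = sqrt(45) = 3*sqrt(5)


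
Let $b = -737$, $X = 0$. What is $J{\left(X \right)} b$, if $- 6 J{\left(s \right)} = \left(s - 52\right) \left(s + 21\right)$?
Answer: $-134134$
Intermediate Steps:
$J{\left(s \right)} = - \frac{\left(-52 + s\right) \left(21 + s\right)}{6}$ ($J{\left(s \right)} = - \frac{\left(s - 52\right) \left(s + 21\right)}{6} = - \frac{\left(-52 + s\right) \left(21 + s\right)}{6}$)
$J{\left(X \right)} b = \left(182 - \frac{0^{2}}{6} + \frac{31}{6} \cdot 0\right) \left(-737\right) = \left(182 - 0 + 0\right) \left(-737\right) = \left(182 + 0 + 0\right) \left(-737\right) = 182 \left(-737\right) = -134134$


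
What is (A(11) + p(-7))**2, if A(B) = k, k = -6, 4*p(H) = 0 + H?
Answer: 961/16 ≈ 60.063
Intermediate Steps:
p(H) = H/4 (p(H) = (0 + H)/4 = H/4)
A(B) = -6
(A(11) + p(-7))**2 = (-6 + (1/4)*(-7))**2 = (-6 - 7/4)**2 = (-31/4)**2 = 961/16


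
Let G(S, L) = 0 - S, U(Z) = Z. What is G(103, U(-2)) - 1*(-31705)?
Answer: 31602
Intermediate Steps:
G(S, L) = -S
G(103, U(-2)) - 1*(-31705) = -1*103 - 1*(-31705) = -103 + 31705 = 31602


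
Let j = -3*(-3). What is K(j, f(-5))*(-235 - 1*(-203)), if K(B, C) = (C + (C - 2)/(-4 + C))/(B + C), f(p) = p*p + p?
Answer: -676/29 ≈ -23.310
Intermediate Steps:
f(p) = p + p**2 (f(p) = p**2 + p = p + p**2)
j = 9
K(B, C) = (C + (-2 + C)/(-4 + C))/(B + C)
K(j, f(-5))*(-235 - 1*(-203)) = ((-2 + (-5*(1 - 5))**2 - (-15)*(1 - 5))/((-5*(1 - 5))**2 - 4*9 - (-20)*(1 - 5) + 9*(-5*(1 - 5))))*(-235 - 1*(-203)) = ((-2 + (-5*(-4))**2 - (-15)*(-4))/((-5*(-4))**2 - 36 - (-20)*(-4) + 9*(-5*(-4))))*(-235 + 203) = ((-2 + 20**2 - 3*20)/(20**2 - 36 - 4*20 + 9*20))*(-32) = ((-2 + 400 - 60)/(400 - 36 - 80 + 180))*(-32) = (338/464)*(-32) = ((1/464)*338)*(-32) = (169/232)*(-32) = -676/29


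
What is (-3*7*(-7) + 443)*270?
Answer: 159300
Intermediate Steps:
(-3*7*(-7) + 443)*270 = (-21*(-7) + 443)*270 = (147 + 443)*270 = 590*270 = 159300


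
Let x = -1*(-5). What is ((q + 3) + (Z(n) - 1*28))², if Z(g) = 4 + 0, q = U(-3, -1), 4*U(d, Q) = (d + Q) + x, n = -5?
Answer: 6889/16 ≈ 430.56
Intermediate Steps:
x = 5
U(d, Q) = 5/4 + Q/4 + d/4 (U(d, Q) = ((d + Q) + 5)/4 = ((Q + d) + 5)/4 = (5 + Q + d)/4 = 5/4 + Q/4 + d/4)
q = ¼ (q = 5/4 + (¼)*(-1) + (¼)*(-3) = 5/4 - ¼ - ¾ = ¼ ≈ 0.25000)
Z(g) = 4
((q + 3) + (Z(n) - 1*28))² = ((¼ + 3) + (4 - 1*28))² = (13/4 + (4 - 28))² = (13/4 - 24)² = (-83/4)² = 6889/16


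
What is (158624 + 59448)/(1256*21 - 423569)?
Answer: -218072/397193 ≈ -0.54903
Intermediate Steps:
(158624 + 59448)/(1256*21 - 423569) = 218072/(26376 - 423569) = 218072/(-397193) = 218072*(-1/397193) = -218072/397193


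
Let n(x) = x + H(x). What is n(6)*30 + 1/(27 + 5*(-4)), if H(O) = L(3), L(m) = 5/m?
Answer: 1611/7 ≈ 230.14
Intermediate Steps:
H(O) = 5/3
n(x) = 5/3 + x (n(x) = x + 5/3 = 5/3 + x)
n(6)*30 + 1/(27 + 5*(-4)) = (5/3 + 6)*30 + 1/(27 + 5*(-4)) = (23/3)*30 + 1/(27 - 20) = 230 + 1/7 = 230 + ⅐ = 1611/7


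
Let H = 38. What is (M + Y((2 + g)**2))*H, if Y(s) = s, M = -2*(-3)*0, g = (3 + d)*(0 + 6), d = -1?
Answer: 7448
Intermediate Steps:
g = 12 (g = (3 - 1)*(0 + 6) = 2*6 = 12)
M = 0 (M = 6*0 = 0)
(M + Y((2 + g)**2))*H = (0 + (2 + 12)**2)*38 = (0 + 14**2)*38 = (0 + 196)*38 = 196*38 = 7448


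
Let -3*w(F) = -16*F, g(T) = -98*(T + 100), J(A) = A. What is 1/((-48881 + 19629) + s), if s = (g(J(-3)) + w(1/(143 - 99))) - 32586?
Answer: -33/2354348 ≈ -1.4017e-5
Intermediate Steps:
g(T) = -9800 - 98*T (g(T) = -98*(100 + T) = -9800 - 98*T)
w(F) = 16*F/3 (w(F) = -(-16)*F/3 = 16*F/3)
s = -1389032/33 (s = ((-9800 - 98*(-3)) + 16/(3*(143 - 99))) - 32586 = ((-9800 + 294) + (16/3)/44) - 32586 = (-9506 + (16/3)*(1/44)) - 32586 = (-9506 + 4/33) - 32586 = -313694/33 - 32586 = -1389032/33 ≈ -42092.)
1/((-48881 + 19629) + s) = 1/((-48881 + 19629) - 1389032/33) = 1/(-29252 - 1389032/33) = 1/(-2354348/33) = -33/2354348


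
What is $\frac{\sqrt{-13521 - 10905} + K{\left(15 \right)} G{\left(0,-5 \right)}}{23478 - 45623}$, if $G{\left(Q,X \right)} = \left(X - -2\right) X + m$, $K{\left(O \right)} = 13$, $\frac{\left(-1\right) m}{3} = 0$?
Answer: $- \frac{39}{4429} - \frac{3 i \sqrt{2714}}{22145} \approx -0.0088056 - 0.0070575 i$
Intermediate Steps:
$m = 0$ ($m = \left(-3\right) 0 = 0$)
$G{\left(Q,X \right)} = X \left(2 + X\right)$ ($G{\left(Q,X \right)} = \left(X - -2\right) X + 0 = \left(X + 2\right) X + 0 = \left(2 + X\right) X + 0 = X \left(2 + X\right) + 0 = X \left(2 + X\right)$)
$\frac{\sqrt{-13521 - 10905} + K{\left(15 \right)} G{\left(0,-5 \right)}}{23478 - 45623} = \frac{\sqrt{-13521 - 10905} + 13 \left(- 5 \left(2 - 5\right)\right)}{23478 - 45623} = \frac{\sqrt{-24426} + 13 \left(\left(-5\right) \left(-3\right)\right)}{-22145} = \left(3 i \sqrt{2714} + 13 \cdot 15\right) \left(- \frac{1}{22145}\right) = \left(3 i \sqrt{2714} + 195\right) \left(- \frac{1}{22145}\right) = \left(195 + 3 i \sqrt{2714}\right) \left(- \frac{1}{22145}\right) = - \frac{39}{4429} - \frac{3 i \sqrt{2714}}{22145}$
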